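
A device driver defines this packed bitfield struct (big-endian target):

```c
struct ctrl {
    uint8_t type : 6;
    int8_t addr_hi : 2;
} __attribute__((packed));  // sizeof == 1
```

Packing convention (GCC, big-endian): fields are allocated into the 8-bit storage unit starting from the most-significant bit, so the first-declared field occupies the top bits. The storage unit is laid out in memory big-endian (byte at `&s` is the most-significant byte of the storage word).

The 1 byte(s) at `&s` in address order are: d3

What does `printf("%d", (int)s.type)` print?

[0]=0xd3 (big-endian) → word 0xd3
type:6 @ bit 2 → (0xd3>>2)&0x3f = 0x34  ←
addr_hi:2 @ bit 0 → (0xd3>>0)&0x3 = 0x3

52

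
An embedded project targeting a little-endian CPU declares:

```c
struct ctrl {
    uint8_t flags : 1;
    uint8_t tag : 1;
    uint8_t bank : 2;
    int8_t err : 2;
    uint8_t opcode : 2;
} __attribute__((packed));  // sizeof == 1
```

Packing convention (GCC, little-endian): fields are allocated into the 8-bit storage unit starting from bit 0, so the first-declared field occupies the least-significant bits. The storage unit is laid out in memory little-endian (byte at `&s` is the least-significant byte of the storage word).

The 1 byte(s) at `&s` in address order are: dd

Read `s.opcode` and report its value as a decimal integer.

3

[0]=0xdd (little-endian) → word 0xdd
flags [0+:1] = (word>>0) & 0x1 = 1
tag [1+:1] = (word>>1) & 0x1 = 0
bank [2+:2] = (word>>2) & 0x3 = 3
err [4+:2] = (word>>4) & 0x3 = 1
opcode [6+:2] = (word>>6) & 0x3 = 3  ←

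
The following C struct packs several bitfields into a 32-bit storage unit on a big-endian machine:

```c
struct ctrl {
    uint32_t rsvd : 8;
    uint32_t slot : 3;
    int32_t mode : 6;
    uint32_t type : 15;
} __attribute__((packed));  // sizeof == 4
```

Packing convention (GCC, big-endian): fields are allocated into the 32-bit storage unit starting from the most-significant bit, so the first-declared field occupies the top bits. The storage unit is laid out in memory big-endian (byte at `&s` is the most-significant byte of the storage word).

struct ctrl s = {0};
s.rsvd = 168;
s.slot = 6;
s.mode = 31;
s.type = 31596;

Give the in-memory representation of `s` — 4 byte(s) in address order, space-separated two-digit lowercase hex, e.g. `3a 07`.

rsvd (8b) val=168 bits=0xa8 at bit 24: 0xa8000000
slot (3b) val=6 bits=0x6 at bit 21: 0xa8c00000
mode (6b) val=31 bits=0x1f at bit 15: 0xa8cf8000
type (15b) val=31596 bits=0x7b6c at bit 0: 0xa8cffb6c
word = 0xa8cffb6c → big-endian bytes:
  [0]=0xa8  [1]=0xcf  [2]=0xfb  [3]=0x6c

a8 cf fb 6c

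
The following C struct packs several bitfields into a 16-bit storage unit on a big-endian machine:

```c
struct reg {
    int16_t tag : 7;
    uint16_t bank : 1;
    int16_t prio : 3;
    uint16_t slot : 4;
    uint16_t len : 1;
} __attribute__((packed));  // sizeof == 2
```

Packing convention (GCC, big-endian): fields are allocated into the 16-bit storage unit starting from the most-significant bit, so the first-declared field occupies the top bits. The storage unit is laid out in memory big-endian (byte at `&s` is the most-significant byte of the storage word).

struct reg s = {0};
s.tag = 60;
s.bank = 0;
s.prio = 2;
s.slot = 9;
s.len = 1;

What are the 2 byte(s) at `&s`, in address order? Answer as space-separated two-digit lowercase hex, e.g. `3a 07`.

78 53

[9+:7] tag=60 & 0x7f = 0x3c; word=0x7800
[8+:1] bank=0 & 0x1 = 0x0; word=0x7800
[5+:3] prio=2 & 0x7 = 0x2; word=0x7840
[1+:4] slot=9 & 0xf = 0x9; word=0x7852
[0+:1] len=1 & 0x1 = 0x1; word=0x7853
word = 0x7853 → big-endian bytes:
  [0]=0x78  [1]=0x53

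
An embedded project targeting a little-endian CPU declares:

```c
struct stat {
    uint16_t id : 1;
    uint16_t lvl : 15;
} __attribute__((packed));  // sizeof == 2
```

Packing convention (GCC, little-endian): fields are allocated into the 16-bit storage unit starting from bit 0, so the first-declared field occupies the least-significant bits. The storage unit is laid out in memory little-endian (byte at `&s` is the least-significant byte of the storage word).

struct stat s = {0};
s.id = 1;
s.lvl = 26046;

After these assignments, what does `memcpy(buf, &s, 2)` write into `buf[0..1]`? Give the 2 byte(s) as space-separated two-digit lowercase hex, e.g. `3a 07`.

7d cb

id (1b) val=1 bits=0x1 at bit 0: 0x0001
lvl (15b) val=26046 bits=0x65be at bit 1: 0xcb7d
word = 0xcb7d → little-endian bytes:
  [0]=0x7d  [1]=0xcb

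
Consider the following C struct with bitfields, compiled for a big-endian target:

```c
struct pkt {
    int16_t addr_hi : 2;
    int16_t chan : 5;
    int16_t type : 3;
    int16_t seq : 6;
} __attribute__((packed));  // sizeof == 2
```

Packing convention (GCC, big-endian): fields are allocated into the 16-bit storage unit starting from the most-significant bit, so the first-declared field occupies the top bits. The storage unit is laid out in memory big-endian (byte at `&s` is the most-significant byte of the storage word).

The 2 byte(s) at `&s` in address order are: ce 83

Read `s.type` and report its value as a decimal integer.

2

[0]=0xce [1]=0x83 (big-endian) → word 0xce83
addr_hi:2 @ bit 14 → (0xce83>>14)&0x3 = 0x3
chan:5 @ bit 9 → (0xce83>>9)&0x1f = 0x7
type:3 @ bit 6 → (0xce83>>6)&0x7 = 0x2  ←
seq:6 @ bit 0 → (0xce83>>0)&0x3f = 0x3
type signed 3b, MSB=0: value = 2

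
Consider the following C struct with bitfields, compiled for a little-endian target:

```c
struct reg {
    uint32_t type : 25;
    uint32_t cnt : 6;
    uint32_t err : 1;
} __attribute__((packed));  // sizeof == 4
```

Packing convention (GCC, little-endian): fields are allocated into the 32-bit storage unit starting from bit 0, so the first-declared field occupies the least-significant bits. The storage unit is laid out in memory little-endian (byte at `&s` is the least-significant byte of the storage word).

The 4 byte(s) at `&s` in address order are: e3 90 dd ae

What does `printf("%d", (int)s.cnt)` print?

23

[0]=0xe3 [1]=0x90 [2]=0xdd [3]=0xae (little-endian) → word 0xaedd90e3
type [0+:25] = (word>>0) & 0x1ffffff = 14520547
cnt [25+:6] = (word>>25) & 0x3f = 23  ←
err [31+:1] = (word>>31) & 0x1 = 1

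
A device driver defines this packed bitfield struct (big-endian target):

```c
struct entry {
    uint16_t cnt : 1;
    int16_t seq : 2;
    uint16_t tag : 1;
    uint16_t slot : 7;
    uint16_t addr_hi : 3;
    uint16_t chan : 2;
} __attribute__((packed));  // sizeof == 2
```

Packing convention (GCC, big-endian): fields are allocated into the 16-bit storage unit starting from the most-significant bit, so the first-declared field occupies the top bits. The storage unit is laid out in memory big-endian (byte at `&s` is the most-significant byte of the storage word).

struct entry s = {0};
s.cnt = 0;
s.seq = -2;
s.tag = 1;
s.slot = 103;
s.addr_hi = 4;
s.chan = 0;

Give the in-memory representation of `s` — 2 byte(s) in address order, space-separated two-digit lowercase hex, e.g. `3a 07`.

5c f0

[15+:1] cnt=0 & 0x1 = 0x0; word=0x0000
[13+:2] seq=-2 & 0x3 = 0x2; word=0x4000
[12+:1] tag=1 & 0x1 = 0x1; word=0x5000
[5+:7] slot=103 & 0x7f = 0x67; word=0x5ce0
[2+:3] addr_hi=4 & 0x7 = 0x4; word=0x5cf0
[0+:2] chan=0 & 0x3 = 0x0; word=0x5cf0
word = 0x5cf0 → big-endian bytes:
  [0]=0x5c  [1]=0xf0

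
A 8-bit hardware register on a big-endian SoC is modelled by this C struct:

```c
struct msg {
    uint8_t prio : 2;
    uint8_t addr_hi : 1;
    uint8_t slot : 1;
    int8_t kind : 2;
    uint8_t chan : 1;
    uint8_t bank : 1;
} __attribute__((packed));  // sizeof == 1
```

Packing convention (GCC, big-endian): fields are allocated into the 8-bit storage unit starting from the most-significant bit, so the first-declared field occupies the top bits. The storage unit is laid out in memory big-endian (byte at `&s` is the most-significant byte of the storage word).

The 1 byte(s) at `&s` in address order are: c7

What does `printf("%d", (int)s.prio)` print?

3

[0]=0xc7 (big-endian) → word 0xc7
prio:2 @ bit 6 → (0xc7>>6)&0x3 = 0x3  ←
addr_hi:1 @ bit 5 → (0xc7>>5)&0x1 = 0x0
slot:1 @ bit 4 → (0xc7>>4)&0x1 = 0x0
kind:2 @ bit 2 → (0xc7>>2)&0x3 = 0x1
chan:1 @ bit 1 → (0xc7>>1)&0x1 = 0x1
bank:1 @ bit 0 → (0xc7>>0)&0x1 = 0x1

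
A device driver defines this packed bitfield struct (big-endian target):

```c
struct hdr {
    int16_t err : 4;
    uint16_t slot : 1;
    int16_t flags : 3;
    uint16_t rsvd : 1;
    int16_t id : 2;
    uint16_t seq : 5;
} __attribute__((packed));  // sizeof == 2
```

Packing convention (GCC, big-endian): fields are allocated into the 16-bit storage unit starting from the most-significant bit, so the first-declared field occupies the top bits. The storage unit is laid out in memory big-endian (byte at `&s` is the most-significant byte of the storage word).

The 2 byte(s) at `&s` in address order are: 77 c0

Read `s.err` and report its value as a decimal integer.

7

[0]=0x77 [1]=0xc0 (big-endian) → word 0x77c0
err:4 @ bit 12 → (0x77c0>>12)&0xf = 0x7  ←
slot:1 @ bit 11 → (0x77c0>>11)&0x1 = 0x0
flags:3 @ bit 8 → (0x77c0>>8)&0x7 = 0x7
rsvd:1 @ bit 7 → (0x77c0>>7)&0x1 = 0x1
id:2 @ bit 5 → (0x77c0>>5)&0x3 = 0x2
seq:5 @ bit 0 → (0x77c0>>0)&0x1f = 0x0
err signed 4b, MSB=0: value = 7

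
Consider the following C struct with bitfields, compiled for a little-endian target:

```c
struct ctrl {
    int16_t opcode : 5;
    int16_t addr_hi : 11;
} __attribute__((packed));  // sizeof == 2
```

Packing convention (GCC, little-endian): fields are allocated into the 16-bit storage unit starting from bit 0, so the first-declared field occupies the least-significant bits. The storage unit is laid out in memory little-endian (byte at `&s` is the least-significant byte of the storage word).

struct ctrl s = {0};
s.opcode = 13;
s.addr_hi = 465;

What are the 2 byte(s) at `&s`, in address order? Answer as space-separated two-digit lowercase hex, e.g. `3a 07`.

[0+:5] opcode=13 & 0x1f = 0xd; word=0x000d
[5+:11] addr_hi=465 & 0x7ff = 0x1d1; word=0x3a2d
word = 0x3a2d → little-endian bytes:
  [0]=0x2d  [1]=0x3a

2d 3a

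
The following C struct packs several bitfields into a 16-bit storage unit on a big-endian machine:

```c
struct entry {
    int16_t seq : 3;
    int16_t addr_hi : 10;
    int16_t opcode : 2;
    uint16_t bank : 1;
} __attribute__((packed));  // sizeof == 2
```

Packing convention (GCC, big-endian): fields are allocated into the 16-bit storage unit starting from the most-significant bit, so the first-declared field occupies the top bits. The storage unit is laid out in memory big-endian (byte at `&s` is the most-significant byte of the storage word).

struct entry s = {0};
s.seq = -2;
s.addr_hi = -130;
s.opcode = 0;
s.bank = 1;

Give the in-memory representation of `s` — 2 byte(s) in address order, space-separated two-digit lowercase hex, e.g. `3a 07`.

db f1

seq (3b) val=-2 bits=0x6 at bit 13: 0xc000
addr_hi (10b) val=-130 bits=0x37e at bit 3: 0xdbf0
opcode (2b) val=0 bits=0x0 at bit 1: 0xdbf0
bank (1b) val=1 bits=0x1 at bit 0: 0xdbf1
word = 0xdbf1 → big-endian bytes:
  [0]=0xdb  [1]=0xf1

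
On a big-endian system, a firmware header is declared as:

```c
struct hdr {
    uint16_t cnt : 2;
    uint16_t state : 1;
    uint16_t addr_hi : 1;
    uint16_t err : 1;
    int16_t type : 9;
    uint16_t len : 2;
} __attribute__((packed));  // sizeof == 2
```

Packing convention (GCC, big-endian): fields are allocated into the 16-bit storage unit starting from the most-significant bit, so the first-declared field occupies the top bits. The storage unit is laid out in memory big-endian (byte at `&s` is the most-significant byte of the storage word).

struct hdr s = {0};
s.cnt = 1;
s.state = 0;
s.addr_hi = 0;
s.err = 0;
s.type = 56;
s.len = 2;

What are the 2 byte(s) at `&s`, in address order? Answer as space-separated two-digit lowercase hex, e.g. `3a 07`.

40 e2

cnt:2 = 1 → 0x1 << 14 → word 0x4000
state:1 = 0 → 0x0 << 13 → word 0x4000
addr_hi:1 = 0 → 0x0 << 12 → word 0x4000
err:1 = 0 → 0x0 << 11 → word 0x4000
type:9 = 56 → 0x38 << 2 → word 0x40e0
len:2 = 2 → 0x2 << 0 → word 0x40e2
word = 0x40e2 → big-endian bytes:
  [0]=0x40  [1]=0xe2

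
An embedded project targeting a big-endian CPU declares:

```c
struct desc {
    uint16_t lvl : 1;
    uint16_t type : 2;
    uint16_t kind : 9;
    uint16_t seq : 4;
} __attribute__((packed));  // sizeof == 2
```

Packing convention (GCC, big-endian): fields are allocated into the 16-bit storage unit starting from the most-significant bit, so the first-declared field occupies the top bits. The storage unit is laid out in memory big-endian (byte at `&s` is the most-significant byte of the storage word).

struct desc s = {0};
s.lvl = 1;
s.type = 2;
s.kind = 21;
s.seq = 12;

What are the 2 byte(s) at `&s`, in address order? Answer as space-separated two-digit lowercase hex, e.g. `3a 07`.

c1 5c

lvl:1 = 1 → 0x1 << 15 → word 0x8000
type:2 = 2 → 0x2 << 13 → word 0xc000
kind:9 = 21 → 0x15 << 4 → word 0xc150
seq:4 = 12 → 0xc << 0 → word 0xc15c
word = 0xc15c → big-endian bytes:
  [0]=0xc1  [1]=0x5c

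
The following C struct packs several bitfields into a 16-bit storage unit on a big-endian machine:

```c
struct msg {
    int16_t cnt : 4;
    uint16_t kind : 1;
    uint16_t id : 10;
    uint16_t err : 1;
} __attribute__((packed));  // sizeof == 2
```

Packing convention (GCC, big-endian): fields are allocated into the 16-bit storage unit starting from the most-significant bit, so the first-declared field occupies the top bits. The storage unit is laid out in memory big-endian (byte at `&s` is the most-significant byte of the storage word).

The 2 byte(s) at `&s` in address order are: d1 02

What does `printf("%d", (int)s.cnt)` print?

[0]=0xd1 [1]=0x02 (big-endian) → word 0xd102
cnt [12+:4] = (word>>12) & 0xf = 13  ←
kind [11+:1] = (word>>11) & 0x1 = 0
id [1+:10] = (word>>1) & 0x3ff = 129
err [0+:1] = (word>>0) & 0x1 = 0
cnt signed 4b, MSB=1: 13 - 16 = -3

-3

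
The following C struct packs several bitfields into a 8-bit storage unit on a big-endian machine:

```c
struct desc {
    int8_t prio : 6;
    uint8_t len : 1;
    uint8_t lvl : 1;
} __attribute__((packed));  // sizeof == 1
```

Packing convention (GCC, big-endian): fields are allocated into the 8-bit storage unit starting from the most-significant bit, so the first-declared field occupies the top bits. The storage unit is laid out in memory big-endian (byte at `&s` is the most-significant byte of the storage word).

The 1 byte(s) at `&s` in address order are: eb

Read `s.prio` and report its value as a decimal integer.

[0]=0xeb (big-endian) → word 0xeb
prio:6 @ bit 2 → (0xeb>>2)&0x3f = 0x3a  ←
len:1 @ bit 1 → (0xeb>>1)&0x1 = 0x1
lvl:1 @ bit 0 → (0xeb>>0)&0x1 = 0x1
prio signed 6b, MSB=1: 58 - 64 = -6

-6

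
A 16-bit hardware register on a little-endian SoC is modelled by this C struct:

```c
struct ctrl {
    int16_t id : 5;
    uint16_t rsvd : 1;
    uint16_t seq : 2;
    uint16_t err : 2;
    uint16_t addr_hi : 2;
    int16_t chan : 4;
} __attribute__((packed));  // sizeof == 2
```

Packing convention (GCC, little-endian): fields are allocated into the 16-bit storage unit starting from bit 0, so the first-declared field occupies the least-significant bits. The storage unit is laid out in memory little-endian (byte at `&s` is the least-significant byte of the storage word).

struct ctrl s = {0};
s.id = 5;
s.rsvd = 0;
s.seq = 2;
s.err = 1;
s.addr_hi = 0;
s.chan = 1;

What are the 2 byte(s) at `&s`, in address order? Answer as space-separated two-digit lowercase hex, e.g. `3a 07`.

id (5b) val=5 bits=0x5 at bit 0: 0x0005
rsvd (1b) val=0 bits=0x0 at bit 5: 0x0005
seq (2b) val=2 bits=0x2 at bit 6: 0x0085
err (2b) val=1 bits=0x1 at bit 8: 0x0185
addr_hi (2b) val=0 bits=0x0 at bit 10: 0x0185
chan (4b) val=1 bits=0x1 at bit 12: 0x1185
word = 0x1185 → little-endian bytes:
  [0]=0x85  [1]=0x11

85 11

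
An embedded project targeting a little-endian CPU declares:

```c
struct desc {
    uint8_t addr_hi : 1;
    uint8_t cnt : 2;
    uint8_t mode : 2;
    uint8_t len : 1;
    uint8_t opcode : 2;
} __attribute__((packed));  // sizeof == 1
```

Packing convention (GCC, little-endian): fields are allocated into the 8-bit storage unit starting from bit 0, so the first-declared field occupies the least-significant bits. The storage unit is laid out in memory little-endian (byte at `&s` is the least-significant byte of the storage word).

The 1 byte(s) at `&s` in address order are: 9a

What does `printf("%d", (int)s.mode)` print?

3

[0]=0x9a (little-endian) → word 0x9a
addr_hi:1 @ bit 0 → (0x9a>>0)&0x1 = 0x0
cnt:2 @ bit 1 → (0x9a>>1)&0x3 = 0x1
mode:2 @ bit 3 → (0x9a>>3)&0x3 = 0x3  ←
len:1 @ bit 5 → (0x9a>>5)&0x1 = 0x0
opcode:2 @ bit 6 → (0x9a>>6)&0x3 = 0x2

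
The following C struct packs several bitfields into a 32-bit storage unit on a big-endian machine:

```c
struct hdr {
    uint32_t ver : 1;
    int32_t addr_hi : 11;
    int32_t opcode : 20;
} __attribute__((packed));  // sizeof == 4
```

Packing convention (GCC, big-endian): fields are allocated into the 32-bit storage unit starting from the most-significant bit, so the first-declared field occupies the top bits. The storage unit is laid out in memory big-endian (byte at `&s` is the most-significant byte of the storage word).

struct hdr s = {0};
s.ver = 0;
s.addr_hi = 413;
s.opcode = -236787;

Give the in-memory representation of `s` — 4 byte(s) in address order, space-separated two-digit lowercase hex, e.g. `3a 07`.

ver:1 = 0 → 0x0 << 31 → word 0x00000000
addr_hi:11 = 413 → 0x19d << 20 → word 0x19d00000
opcode:20 = -236787 → 0xc630d << 0 → word 0x19dc630d
word = 0x19dc630d → big-endian bytes:
  [0]=0x19  [1]=0xdc  [2]=0x63  [3]=0x0d

19 dc 63 0d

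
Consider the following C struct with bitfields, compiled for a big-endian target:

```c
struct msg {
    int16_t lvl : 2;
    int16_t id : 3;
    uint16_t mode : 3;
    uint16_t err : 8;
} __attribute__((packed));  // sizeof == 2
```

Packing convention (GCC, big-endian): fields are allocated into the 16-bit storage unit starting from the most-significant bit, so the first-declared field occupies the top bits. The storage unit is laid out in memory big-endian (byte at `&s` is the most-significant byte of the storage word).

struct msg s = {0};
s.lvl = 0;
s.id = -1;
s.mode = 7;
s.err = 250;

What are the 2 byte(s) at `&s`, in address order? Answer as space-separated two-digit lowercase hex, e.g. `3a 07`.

3f fa

lvl:2 = 0 → 0x0 << 14 → word 0x0000
id:3 = -1 → 0x7 << 11 → word 0x3800
mode:3 = 7 → 0x7 << 8 → word 0x3f00
err:8 = 250 → 0xfa << 0 → word 0x3ffa
word = 0x3ffa → big-endian bytes:
  [0]=0x3f  [1]=0xfa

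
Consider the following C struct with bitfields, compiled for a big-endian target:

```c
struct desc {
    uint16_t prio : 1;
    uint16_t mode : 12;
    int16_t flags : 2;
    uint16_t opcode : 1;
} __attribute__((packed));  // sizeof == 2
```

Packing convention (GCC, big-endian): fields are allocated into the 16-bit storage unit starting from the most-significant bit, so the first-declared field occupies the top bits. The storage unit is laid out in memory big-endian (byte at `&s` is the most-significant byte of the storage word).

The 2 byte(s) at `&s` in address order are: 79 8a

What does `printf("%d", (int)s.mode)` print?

3889

[0]=0x79 [1]=0x8a (big-endian) → word 0x798a
prio [15+:1] = (word>>15) & 0x1 = 0
mode [3+:12] = (word>>3) & 0xfff = 3889  ←
flags [1+:2] = (word>>1) & 0x3 = 1
opcode [0+:1] = (word>>0) & 0x1 = 0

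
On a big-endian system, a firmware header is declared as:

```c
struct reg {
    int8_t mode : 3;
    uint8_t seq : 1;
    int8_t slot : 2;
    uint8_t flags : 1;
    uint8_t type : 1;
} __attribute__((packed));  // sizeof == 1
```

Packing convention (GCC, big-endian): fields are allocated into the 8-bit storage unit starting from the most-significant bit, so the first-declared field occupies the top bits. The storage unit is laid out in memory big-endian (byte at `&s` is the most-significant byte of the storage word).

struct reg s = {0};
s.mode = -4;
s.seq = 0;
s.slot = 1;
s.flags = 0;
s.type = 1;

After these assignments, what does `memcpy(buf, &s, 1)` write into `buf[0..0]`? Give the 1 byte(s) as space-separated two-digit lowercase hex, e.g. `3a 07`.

mode:3 = -4 → 0x4 << 5 → word 0x80
seq:1 = 0 → 0x0 << 4 → word 0x80
slot:2 = 1 → 0x1 << 2 → word 0x84
flags:1 = 0 → 0x0 << 1 → word 0x84
type:1 = 1 → 0x1 << 0 → word 0x85
word = 0x85 → big-endian bytes:
  [0]=0x85

85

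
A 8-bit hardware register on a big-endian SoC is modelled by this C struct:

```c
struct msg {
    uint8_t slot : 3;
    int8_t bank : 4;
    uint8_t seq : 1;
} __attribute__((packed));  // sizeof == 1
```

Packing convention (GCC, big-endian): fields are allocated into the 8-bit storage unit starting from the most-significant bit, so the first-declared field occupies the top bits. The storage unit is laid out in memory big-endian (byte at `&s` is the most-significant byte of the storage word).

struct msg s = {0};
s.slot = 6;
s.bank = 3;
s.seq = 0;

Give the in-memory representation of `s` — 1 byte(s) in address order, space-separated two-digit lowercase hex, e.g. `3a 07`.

c6

[5+:3] slot=6 & 0x7 = 0x6; word=0xc0
[1+:4] bank=3 & 0xf = 0x3; word=0xc6
[0+:1] seq=0 & 0x1 = 0x0; word=0xc6
word = 0xc6 → big-endian bytes:
  [0]=0xc6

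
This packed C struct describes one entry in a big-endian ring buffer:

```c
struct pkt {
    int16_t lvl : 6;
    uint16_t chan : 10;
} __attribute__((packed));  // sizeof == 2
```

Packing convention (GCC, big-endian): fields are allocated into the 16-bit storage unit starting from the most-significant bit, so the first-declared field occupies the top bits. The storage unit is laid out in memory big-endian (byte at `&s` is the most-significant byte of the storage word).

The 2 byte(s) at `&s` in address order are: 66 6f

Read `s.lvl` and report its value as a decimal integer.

[0]=0x66 [1]=0x6f (big-endian) → word 0x666f
lvl [10+:6] = (word>>10) & 0x3f = 25  ←
chan [0+:10] = (word>>0) & 0x3ff = 623
lvl signed 6b, MSB=0: value = 25

25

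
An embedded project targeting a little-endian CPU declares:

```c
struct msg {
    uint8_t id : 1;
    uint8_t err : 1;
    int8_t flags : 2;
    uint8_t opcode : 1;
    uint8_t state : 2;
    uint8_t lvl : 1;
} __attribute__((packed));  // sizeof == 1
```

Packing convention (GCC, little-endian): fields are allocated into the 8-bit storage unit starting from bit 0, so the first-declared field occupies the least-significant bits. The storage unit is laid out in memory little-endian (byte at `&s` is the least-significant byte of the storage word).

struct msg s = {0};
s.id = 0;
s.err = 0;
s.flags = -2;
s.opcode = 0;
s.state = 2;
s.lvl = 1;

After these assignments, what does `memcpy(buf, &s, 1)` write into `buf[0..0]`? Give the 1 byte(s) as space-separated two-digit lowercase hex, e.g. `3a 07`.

c8

[0+:1] id=0 & 0x1 = 0x0; word=0x00
[1+:1] err=0 & 0x1 = 0x0; word=0x00
[2+:2] flags=-2 & 0x3 = 0x2; word=0x08
[4+:1] opcode=0 & 0x1 = 0x0; word=0x08
[5+:2] state=2 & 0x3 = 0x2; word=0x48
[7+:1] lvl=1 & 0x1 = 0x1; word=0xc8
word = 0xc8 → little-endian bytes:
  [0]=0xc8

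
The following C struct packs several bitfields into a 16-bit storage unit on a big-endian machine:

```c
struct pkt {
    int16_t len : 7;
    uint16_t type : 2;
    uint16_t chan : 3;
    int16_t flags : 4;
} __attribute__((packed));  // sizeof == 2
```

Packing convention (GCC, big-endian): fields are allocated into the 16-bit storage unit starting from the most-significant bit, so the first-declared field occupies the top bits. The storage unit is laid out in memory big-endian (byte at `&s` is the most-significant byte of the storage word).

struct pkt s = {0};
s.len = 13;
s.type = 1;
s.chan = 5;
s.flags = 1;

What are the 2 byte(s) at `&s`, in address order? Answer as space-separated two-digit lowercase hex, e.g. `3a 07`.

1a d1

len:7 = 13 → 0xd << 9 → word 0x1a00
type:2 = 1 → 0x1 << 7 → word 0x1a80
chan:3 = 5 → 0x5 << 4 → word 0x1ad0
flags:4 = 1 → 0x1 << 0 → word 0x1ad1
word = 0x1ad1 → big-endian bytes:
  [0]=0x1a  [1]=0xd1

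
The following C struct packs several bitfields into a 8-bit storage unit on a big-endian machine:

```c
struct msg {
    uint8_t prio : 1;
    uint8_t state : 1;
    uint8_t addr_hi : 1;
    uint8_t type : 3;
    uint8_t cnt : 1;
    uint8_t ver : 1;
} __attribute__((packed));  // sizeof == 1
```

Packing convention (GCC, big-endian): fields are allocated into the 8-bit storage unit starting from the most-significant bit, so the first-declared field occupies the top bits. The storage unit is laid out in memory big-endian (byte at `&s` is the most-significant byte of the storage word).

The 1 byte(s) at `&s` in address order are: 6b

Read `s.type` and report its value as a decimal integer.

[0]=0x6b (big-endian) → word 0x6b
prio:1 @ bit 7 → (0x6b>>7)&0x1 = 0x0
state:1 @ bit 6 → (0x6b>>6)&0x1 = 0x1
addr_hi:1 @ bit 5 → (0x6b>>5)&0x1 = 0x1
type:3 @ bit 2 → (0x6b>>2)&0x7 = 0x2  ←
cnt:1 @ bit 1 → (0x6b>>1)&0x1 = 0x1
ver:1 @ bit 0 → (0x6b>>0)&0x1 = 0x1

2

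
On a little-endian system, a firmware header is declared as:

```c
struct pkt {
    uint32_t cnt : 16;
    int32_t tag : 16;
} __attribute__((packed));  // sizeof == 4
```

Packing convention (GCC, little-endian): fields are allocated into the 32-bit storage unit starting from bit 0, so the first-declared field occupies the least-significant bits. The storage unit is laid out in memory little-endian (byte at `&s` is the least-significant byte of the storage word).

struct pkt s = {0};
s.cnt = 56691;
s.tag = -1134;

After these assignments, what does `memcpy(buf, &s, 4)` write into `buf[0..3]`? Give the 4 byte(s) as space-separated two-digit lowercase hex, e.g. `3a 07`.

cnt:16 = 56691 → 0xdd73 << 0 → word 0x0000dd73
tag:16 = -1134 → 0xfb92 << 16 → word 0xfb92dd73
word = 0xfb92dd73 → little-endian bytes:
  [0]=0x73  [1]=0xdd  [2]=0x92  [3]=0xfb

73 dd 92 fb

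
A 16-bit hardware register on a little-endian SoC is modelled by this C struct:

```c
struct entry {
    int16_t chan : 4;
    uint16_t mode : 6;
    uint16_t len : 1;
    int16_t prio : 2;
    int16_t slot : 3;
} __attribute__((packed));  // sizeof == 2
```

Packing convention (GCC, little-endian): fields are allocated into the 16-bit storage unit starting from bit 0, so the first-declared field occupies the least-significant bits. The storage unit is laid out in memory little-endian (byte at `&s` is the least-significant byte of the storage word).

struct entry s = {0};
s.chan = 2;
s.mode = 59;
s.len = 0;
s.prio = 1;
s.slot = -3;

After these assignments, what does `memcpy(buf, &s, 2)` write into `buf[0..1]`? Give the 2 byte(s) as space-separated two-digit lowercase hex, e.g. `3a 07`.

b2 ab

chan:4 = 2 → 0x2 << 0 → word 0x0002
mode:6 = 59 → 0x3b << 4 → word 0x03b2
len:1 = 0 → 0x0 << 10 → word 0x03b2
prio:2 = 1 → 0x1 << 11 → word 0x0bb2
slot:3 = -3 → 0x5 << 13 → word 0xabb2
word = 0xabb2 → little-endian bytes:
  [0]=0xb2  [1]=0xab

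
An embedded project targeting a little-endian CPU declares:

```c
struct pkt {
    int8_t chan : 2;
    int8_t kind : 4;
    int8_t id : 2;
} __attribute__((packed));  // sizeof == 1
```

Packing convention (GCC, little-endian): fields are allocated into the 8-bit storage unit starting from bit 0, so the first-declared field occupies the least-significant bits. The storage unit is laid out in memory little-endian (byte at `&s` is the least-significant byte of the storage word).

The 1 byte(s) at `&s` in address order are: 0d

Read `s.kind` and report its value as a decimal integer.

[0]=0x0d (little-endian) → word 0x0d
chan [0+:2] = (word>>0) & 0x3 = 1
kind [2+:4] = (word>>2) & 0xf = 3  ←
id [6+:2] = (word>>6) & 0x3 = 0
kind signed 4b, MSB=0: value = 3

3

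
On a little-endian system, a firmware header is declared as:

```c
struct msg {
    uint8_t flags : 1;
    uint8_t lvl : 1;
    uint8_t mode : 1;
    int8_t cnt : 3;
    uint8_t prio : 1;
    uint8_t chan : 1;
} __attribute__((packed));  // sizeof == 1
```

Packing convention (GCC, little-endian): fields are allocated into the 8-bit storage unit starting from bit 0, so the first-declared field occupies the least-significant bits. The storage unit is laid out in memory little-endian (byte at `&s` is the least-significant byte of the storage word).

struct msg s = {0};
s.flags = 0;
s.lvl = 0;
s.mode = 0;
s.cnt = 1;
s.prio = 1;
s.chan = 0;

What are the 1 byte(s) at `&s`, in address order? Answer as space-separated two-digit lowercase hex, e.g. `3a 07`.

flags (1b) val=0 bits=0x0 at bit 0: 0x00
lvl (1b) val=0 bits=0x0 at bit 1: 0x00
mode (1b) val=0 bits=0x0 at bit 2: 0x00
cnt (3b) val=1 bits=0x1 at bit 3: 0x08
prio (1b) val=1 bits=0x1 at bit 6: 0x48
chan (1b) val=0 bits=0x0 at bit 7: 0x48
word = 0x48 → little-endian bytes:
  [0]=0x48

48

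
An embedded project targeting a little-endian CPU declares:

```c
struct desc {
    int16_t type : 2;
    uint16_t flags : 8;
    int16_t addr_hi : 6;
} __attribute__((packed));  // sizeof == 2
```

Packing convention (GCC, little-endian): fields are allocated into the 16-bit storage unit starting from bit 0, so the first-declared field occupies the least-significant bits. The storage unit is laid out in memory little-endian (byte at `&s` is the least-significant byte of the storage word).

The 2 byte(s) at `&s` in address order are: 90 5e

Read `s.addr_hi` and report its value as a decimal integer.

[0]=0x90 [1]=0x5e (little-endian) → word 0x5e90
type [0+:2] = (word>>0) & 0x3 = 0
flags [2+:8] = (word>>2) & 0xff = 164
addr_hi [10+:6] = (word>>10) & 0x3f = 23  ←
addr_hi signed 6b, MSB=0: value = 23

23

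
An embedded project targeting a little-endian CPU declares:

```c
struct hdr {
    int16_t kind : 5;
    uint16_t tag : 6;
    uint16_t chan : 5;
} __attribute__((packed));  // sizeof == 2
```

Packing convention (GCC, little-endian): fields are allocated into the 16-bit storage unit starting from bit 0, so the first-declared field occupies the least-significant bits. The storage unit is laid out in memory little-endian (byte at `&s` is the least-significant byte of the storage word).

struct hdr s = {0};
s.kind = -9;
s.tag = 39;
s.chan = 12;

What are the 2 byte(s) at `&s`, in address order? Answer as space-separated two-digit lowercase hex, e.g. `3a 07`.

f7 64

kind (5b) val=-9 bits=0x17 at bit 0: 0x0017
tag (6b) val=39 bits=0x27 at bit 5: 0x04f7
chan (5b) val=12 bits=0xc at bit 11: 0x64f7
word = 0x64f7 → little-endian bytes:
  [0]=0xf7  [1]=0x64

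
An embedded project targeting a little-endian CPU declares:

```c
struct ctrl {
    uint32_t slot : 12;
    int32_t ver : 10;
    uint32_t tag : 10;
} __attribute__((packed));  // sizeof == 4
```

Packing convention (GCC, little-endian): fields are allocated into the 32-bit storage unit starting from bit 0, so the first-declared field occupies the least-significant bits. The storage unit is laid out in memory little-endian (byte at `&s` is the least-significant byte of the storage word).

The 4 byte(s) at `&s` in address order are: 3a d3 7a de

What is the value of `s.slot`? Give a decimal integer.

826

[0]=0x3a [1]=0xd3 [2]=0x7a [3]=0xde (little-endian) → word 0xde7ad33a
slot [0+:12] = (word>>0) & 0xfff = 826  ←
ver [12+:10] = (word>>12) & 0x3ff = 941
tag [22+:10] = (word>>22) & 0x3ff = 889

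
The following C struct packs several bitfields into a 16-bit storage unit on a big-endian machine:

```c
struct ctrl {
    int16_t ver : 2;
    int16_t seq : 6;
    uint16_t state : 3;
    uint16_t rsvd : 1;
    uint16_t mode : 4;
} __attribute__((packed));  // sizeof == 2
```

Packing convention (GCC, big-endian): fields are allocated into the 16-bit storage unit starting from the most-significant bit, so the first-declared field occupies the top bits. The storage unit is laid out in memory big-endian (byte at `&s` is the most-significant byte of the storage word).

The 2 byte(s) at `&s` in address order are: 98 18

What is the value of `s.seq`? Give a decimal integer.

24

[0]=0x98 [1]=0x18 (big-endian) → word 0x9818
ver:2 @ bit 14 → (0x9818>>14)&0x3 = 0x2
seq:6 @ bit 8 → (0x9818>>8)&0x3f = 0x18  ←
state:3 @ bit 5 → (0x9818>>5)&0x7 = 0x0
rsvd:1 @ bit 4 → (0x9818>>4)&0x1 = 0x1
mode:4 @ bit 0 → (0x9818>>0)&0xf = 0x8
seq signed 6b, MSB=0: value = 24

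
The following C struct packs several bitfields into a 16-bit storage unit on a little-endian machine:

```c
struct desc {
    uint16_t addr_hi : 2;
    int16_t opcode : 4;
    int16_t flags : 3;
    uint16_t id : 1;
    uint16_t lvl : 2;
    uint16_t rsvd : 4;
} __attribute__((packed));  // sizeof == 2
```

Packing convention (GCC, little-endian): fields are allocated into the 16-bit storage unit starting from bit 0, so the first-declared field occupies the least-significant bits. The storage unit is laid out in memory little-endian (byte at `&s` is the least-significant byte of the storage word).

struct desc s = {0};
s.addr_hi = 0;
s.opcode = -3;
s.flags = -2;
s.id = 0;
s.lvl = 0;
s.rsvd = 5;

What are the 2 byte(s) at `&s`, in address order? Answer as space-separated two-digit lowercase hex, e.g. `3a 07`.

b4 51

addr_hi:2 = 0 → 0x0 << 0 → word 0x0000
opcode:4 = -3 → 0xd << 2 → word 0x0034
flags:3 = -2 → 0x6 << 6 → word 0x01b4
id:1 = 0 → 0x0 << 9 → word 0x01b4
lvl:2 = 0 → 0x0 << 10 → word 0x01b4
rsvd:4 = 5 → 0x5 << 12 → word 0x51b4
word = 0x51b4 → little-endian bytes:
  [0]=0xb4  [1]=0x51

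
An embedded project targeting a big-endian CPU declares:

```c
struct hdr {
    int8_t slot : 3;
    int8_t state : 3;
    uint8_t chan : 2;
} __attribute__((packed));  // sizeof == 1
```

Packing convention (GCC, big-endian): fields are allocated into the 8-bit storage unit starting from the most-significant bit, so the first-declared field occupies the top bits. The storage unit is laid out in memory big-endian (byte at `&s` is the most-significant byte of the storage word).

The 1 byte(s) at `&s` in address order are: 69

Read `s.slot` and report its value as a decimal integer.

[0]=0x69 (big-endian) → word 0x69
slot [5+:3] = (word>>5) & 0x7 = 3  ←
state [2+:3] = (word>>2) & 0x7 = 2
chan [0+:2] = (word>>0) & 0x3 = 1
slot signed 3b, MSB=0: value = 3

3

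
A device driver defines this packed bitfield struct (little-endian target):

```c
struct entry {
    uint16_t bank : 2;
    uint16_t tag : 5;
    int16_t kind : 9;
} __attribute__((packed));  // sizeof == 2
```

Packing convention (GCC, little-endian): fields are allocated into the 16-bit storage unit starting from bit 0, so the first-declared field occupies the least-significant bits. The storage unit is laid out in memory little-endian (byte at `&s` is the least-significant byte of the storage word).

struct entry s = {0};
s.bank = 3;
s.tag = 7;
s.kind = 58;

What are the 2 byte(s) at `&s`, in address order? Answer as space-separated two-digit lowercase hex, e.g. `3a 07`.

1f 1d

[0+:2] bank=3 & 0x3 = 0x3; word=0x0003
[2+:5] tag=7 & 0x1f = 0x7; word=0x001f
[7+:9] kind=58 & 0x1ff = 0x3a; word=0x1d1f
word = 0x1d1f → little-endian bytes:
  [0]=0x1f  [1]=0x1d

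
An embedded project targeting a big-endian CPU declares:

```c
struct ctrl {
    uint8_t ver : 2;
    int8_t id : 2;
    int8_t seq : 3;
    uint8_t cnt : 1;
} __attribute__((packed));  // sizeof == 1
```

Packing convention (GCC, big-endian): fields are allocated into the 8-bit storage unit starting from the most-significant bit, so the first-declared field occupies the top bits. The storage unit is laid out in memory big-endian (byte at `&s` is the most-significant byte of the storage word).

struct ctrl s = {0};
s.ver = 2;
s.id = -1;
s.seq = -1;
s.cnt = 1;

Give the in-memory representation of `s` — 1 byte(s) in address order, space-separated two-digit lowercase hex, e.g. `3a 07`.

bf

ver:2 = 2 → 0x2 << 6 → word 0x80
id:2 = -1 → 0x3 << 4 → word 0xb0
seq:3 = -1 → 0x7 << 1 → word 0xbe
cnt:1 = 1 → 0x1 << 0 → word 0xbf
word = 0xbf → big-endian bytes:
  [0]=0xbf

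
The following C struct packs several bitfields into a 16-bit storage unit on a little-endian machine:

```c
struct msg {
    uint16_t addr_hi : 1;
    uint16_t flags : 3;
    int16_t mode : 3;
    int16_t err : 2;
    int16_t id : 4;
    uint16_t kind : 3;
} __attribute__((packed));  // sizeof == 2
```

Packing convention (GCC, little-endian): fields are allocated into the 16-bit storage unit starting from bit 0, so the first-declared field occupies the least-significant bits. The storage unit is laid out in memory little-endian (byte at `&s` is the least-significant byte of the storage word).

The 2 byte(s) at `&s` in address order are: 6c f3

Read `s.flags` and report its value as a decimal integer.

6

[0]=0x6c [1]=0xf3 (little-endian) → word 0xf36c
addr_hi:1 @ bit 0 → (0xf36c>>0)&0x1 = 0x0
flags:3 @ bit 1 → (0xf36c>>1)&0x7 = 0x6  ←
mode:3 @ bit 4 → (0xf36c>>4)&0x7 = 0x6
err:2 @ bit 7 → (0xf36c>>7)&0x3 = 0x2
id:4 @ bit 9 → (0xf36c>>9)&0xf = 0x9
kind:3 @ bit 13 → (0xf36c>>13)&0x7 = 0x7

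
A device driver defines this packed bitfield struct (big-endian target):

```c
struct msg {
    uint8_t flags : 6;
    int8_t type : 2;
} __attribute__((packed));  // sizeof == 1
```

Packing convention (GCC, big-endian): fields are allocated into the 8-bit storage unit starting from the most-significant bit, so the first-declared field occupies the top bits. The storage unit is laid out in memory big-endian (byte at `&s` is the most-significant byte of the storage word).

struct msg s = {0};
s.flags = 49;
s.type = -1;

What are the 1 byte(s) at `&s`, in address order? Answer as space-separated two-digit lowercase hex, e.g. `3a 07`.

c7

flags (6b) val=49 bits=0x31 at bit 2: 0xc4
type (2b) val=-1 bits=0x3 at bit 0: 0xc7
word = 0xc7 → big-endian bytes:
  [0]=0xc7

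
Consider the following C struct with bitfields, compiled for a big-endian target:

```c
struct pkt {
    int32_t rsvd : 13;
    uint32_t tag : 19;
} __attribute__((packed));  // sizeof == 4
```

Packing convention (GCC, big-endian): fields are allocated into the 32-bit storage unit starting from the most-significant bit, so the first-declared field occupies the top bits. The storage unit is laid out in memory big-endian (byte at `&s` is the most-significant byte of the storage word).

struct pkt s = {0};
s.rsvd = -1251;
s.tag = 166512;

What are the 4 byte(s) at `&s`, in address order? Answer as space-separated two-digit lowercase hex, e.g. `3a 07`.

rsvd (13b) val=-1251 bits=0x1b1d at bit 19: 0xd8e80000
tag (19b) val=166512 bits=0x28a70 at bit 0: 0xd8ea8a70
word = 0xd8ea8a70 → big-endian bytes:
  [0]=0xd8  [1]=0xea  [2]=0x8a  [3]=0x70

d8 ea 8a 70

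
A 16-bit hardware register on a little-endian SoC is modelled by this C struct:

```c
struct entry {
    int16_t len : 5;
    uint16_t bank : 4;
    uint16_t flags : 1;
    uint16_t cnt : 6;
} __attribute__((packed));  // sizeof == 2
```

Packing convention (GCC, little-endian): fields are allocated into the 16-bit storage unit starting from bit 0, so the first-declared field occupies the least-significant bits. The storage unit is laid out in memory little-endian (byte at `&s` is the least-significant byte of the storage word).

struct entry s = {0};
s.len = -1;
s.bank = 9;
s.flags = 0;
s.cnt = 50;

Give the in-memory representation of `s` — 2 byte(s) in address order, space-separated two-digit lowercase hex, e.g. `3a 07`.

len:5 = -1 → 0x1f << 0 → word 0x001f
bank:4 = 9 → 0x9 << 5 → word 0x013f
flags:1 = 0 → 0x0 << 9 → word 0x013f
cnt:6 = 50 → 0x32 << 10 → word 0xc93f
word = 0xc93f → little-endian bytes:
  [0]=0x3f  [1]=0xc9

3f c9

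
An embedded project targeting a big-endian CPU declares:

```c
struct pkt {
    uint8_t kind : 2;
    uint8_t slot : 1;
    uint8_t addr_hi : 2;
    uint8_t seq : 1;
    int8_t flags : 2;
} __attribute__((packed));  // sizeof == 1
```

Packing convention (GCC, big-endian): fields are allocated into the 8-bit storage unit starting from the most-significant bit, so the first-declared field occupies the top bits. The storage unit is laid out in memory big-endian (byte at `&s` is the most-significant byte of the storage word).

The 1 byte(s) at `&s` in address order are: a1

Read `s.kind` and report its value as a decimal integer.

[0]=0xa1 (big-endian) → word 0xa1
kind:2 @ bit 6 → (0xa1>>6)&0x3 = 0x2  ←
slot:1 @ bit 5 → (0xa1>>5)&0x1 = 0x1
addr_hi:2 @ bit 3 → (0xa1>>3)&0x3 = 0x0
seq:1 @ bit 2 → (0xa1>>2)&0x1 = 0x0
flags:2 @ bit 0 → (0xa1>>0)&0x3 = 0x1

2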